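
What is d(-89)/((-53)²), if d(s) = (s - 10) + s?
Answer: -188/2809 ≈ -0.066928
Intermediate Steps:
d(s) = -10 + 2*s (d(s) = (-10 + s) + s = -10 + 2*s)
d(-89)/((-53)²) = (-10 + 2*(-89))/((-53)²) = (-10 - 178)/2809 = -188*1/2809 = -188/2809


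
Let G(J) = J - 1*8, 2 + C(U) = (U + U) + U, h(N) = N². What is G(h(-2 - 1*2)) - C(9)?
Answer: -17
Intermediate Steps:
C(U) = -2 + 3*U (C(U) = -2 + ((U + U) + U) = -2 + (2*U + U) = -2 + 3*U)
G(J) = -8 + J (G(J) = J - 8 = -8 + J)
G(h(-2 - 1*2)) - C(9) = (-8 + (-2 - 1*2)²) - (-2 + 3*9) = (-8 + (-2 - 2)²) - (-2 + 27) = (-8 + (-4)²) - 1*25 = (-8 + 16) - 25 = 8 - 25 = -17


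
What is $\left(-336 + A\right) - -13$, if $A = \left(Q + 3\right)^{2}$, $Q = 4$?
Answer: $-274$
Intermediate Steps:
$A = 49$ ($A = \left(4 + 3\right)^{2} = 7^{2} = 49$)
$\left(-336 + A\right) - -13 = \left(-336 + 49\right) - -13 = -287 + 13 = -274$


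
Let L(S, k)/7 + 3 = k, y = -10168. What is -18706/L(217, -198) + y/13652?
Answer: 60266984/4802091 ≈ 12.550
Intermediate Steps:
L(S, k) = -21 + 7*k
-18706/L(217, -198) + y/13652 = -18706/(-21 + 7*(-198)) - 10168/13652 = -18706/(-21 - 1386) - 10168*1/13652 = -18706/(-1407) - 2542/3413 = -18706*(-1/1407) - 2542/3413 = 18706/1407 - 2542/3413 = 60266984/4802091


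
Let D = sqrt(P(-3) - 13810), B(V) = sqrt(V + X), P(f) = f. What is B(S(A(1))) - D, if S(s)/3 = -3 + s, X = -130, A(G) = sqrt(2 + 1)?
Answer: I*sqrt(139 - 3*sqrt(3)) - I*sqrt(13813) ≈ -105.96*I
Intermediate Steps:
A(G) = sqrt(3)
S(s) = -9 + 3*s (S(s) = 3*(-3 + s) = -9 + 3*s)
B(V) = sqrt(-130 + V) (B(V) = sqrt(V - 130) = sqrt(-130 + V))
D = I*sqrt(13813) (D = sqrt(-3 - 13810) = sqrt(-13813) = I*sqrt(13813) ≈ 117.53*I)
B(S(A(1))) - D = sqrt(-130 + (-9 + 3*sqrt(3))) - I*sqrt(13813) = sqrt(-139 + 3*sqrt(3)) - I*sqrt(13813)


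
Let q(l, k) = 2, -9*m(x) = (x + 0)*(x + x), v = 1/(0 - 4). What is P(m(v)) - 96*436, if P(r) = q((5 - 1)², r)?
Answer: -41854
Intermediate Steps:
v = -¼ (v = 1/(-4) = -¼ ≈ -0.25000)
m(x) = -2*x²/9 (m(x) = -(x + 0)*(x + x)/9 = -x*2*x/9 = -2*x²/9)
P(r) = 2
P(m(v)) - 96*436 = 2 - 96*436 = 2 - 41856 = -41854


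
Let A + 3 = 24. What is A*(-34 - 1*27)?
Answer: -1281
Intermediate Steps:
A = 21 (A = -3 + 24 = 21)
A*(-34 - 1*27) = 21*(-34 - 1*27) = 21*(-34 - 27) = 21*(-61) = -1281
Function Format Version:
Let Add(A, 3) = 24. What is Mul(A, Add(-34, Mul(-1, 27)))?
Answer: -1281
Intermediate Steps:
A = 21 (A = Add(-3, 24) = 21)
Mul(A, Add(-34, Mul(-1, 27))) = Mul(21, Add(-34, Mul(-1, 27))) = Mul(21, Add(-34, -27)) = Mul(21, -61) = -1281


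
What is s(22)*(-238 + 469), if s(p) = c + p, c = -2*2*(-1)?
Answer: 6006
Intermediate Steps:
c = 4 (c = -4*(-1) = 4)
s(p) = 4 + p
s(22)*(-238 + 469) = (4 + 22)*(-238 + 469) = 26*231 = 6006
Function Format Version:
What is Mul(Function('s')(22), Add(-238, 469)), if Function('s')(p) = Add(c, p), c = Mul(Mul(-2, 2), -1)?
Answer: 6006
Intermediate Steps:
c = 4 (c = Mul(-4, -1) = 4)
Function('s')(p) = Add(4, p)
Mul(Function('s')(22), Add(-238, 469)) = Mul(Add(4, 22), Add(-238, 469)) = Mul(26, 231) = 6006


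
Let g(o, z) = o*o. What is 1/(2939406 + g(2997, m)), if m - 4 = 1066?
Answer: 1/11921415 ≈ 8.3883e-8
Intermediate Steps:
m = 1070 (m = 4 + 1066 = 1070)
g(o, z) = o²
1/(2939406 + g(2997, m)) = 1/(2939406 + 2997²) = 1/(2939406 + 8982009) = 1/11921415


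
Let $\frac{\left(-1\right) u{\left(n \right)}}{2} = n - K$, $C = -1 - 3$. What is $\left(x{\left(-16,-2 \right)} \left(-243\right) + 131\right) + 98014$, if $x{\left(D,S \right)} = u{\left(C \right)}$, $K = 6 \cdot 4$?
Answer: $84537$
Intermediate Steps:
$K = 24$
$C = -4$ ($C = -1 - 3 = -4$)
$u{\left(n \right)} = 48 - 2 n$ ($u{\left(n \right)} = - 2 \left(n - 24\right) = - 2 \left(-24 + n\right) = 48 - 2 n$)
$x{\left(D,S \right)} = 56$ ($x{\left(D,S \right)} = 48 - -8 = 48 + 8 = 56$)
$\left(x{\left(-16,-2 \right)} \left(-243\right) + 131\right) + 98014 = \left(56 \left(-243\right) + 131\right) + 98014 = \left(-13608 + 131\right) + 98014 = -13477 + 98014 = 84537$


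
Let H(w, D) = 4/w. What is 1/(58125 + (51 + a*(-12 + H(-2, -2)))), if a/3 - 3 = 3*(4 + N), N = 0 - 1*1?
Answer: 1/57672 ≈ 1.7339e-5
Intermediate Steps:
N = -1 (N = 0 - 1 = -1)
a = 36 (a = 9 + 3*(3*(4 - 1)) = 9 + 3*(3*3) = 9 + 3*9 = 9 + 27 = 36)
1/(58125 + (51 + a*(-12 + H(-2, -2)))) = 1/(58125 + (51 + 36*(-12 + 4/(-2)))) = 1/(58125 + (51 + 36*(-12 + 4*(-½)))) = 1/(58125 + (51 + 36*(-12 - 2))) = 1/(58125 + (51 + 36*(-14))) = 1/(58125 + (51 - 504)) = 1/(58125 - 453) = 1/57672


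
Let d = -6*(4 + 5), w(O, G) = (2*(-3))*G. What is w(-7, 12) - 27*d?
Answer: 1386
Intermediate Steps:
w(O, G) = -6*G
d = -54 (d = -6*9 = -54)
w(-7, 12) - 27*d = -6*12 - 27*(-54) = -72 + 1458 = 1386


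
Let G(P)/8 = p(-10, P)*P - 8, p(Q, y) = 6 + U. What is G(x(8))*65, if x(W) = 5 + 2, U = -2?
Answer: 10400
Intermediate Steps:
x(W) = 7
p(Q, y) = 4 (p(Q, y) = 6 - 2 = 4)
G(P) = -64 + 32*P (G(P) = 8*(4*P - 8) = 8*(-8 + 4*P) = -64 + 32*P)
G(x(8))*65 = (-64 + 32*7)*65 = (-64 + 224)*65 = 160*65 = 10400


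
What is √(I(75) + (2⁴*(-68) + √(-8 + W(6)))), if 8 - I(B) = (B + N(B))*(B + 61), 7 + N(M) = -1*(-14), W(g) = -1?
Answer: √(-12232 + 3*I) ≈ 0.014 + 110.6*I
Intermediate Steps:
N(M) = 7 (N(M) = -7 - 1*(-14) = -7 + 14 = 7)
I(B) = 8 - (7 + B)*(61 + B) (I(B) = 8 - (B + 7)*(B + 61) = 8 - (7 + B)*(61 + B))
√(I(75) + (2⁴*(-68) + √(-8 + W(6)))) = √((-419 - 1*75² - 68*75) + (2⁴*(-68) + √(-8 - 1))) = √((-419 - 1*5625 - 5100) + (16*(-68) + √(-9))) = √((-419 - 5625 - 5100) + (-1088 + 3*I)) = √(-11144 + (-1088 + 3*I)) = √(-12232 + 3*I)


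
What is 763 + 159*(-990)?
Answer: -156647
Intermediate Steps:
763 + 159*(-990) = 763 - 157410 = -156647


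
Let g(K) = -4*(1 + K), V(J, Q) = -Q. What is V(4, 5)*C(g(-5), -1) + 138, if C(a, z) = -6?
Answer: 168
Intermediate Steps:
g(K) = -4 - 4*K
V(4, 5)*C(g(-5), -1) + 138 = -1*5*(-6) + 138 = -5*(-6) + 138 = 30 + 138 = 168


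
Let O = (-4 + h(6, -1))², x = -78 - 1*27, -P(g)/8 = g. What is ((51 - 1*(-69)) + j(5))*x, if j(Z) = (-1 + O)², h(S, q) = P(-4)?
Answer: -64386945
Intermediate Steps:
P(g) = -8*g
h(S, q) = 32 (h(S, q) = -8*(-4) = 32)
x = -105 (x = -78 - 27 = -105)
O = 784 (O = (-4 + 32)² = 28² = 784)
j(Z) = 613089 (j(Z) = (-1 + 784)² = 783² = 613089)
((51 - 1*(-69)) + j(5))*x = ((51 - 1*(-69)) + 613089)*(-105) = ((51 + 69) + 613089)*(-105) = (120 + 613089)*(-105) = 613209*(-105) = -64386945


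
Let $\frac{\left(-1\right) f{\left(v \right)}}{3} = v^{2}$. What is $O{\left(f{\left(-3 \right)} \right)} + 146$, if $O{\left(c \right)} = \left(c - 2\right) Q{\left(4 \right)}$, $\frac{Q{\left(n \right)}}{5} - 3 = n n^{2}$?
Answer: $-9569$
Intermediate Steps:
$Q{\left(n \right)} = 15 + 5 n^{3}$ ($Q{\left(n \right)} = 15 + 5 n n^{2} = 15 + 5 n^{3}$)
$f{\left(v \right)} = - 3 v^{2}$
$O{\left(c \right)} = -670 + 335 c$ ($O{\left(c \right)} = \left(c - 2\right) \left(15 + 5 \cdot 4^{3}\right) = \left(-2 + c\right) \left(15 + 5 \cdot 64\right) = \left(-2 + c\right) \left(15 + 320\right) = \left(-2 + c\right) 335 = -670 + 335 c$)
$O{\left(f{\left(-3 \right)} \right)} + 146 = \left(-670 + 335 \left(- 3 \left(-3\right)^{2}\right)\right) + 146 = \left(-670 + 335 \left(\left(-3\right) 9\right)\right) + 146 = \left(-670 + 335 \left(-27\right)\right) + 146 = \left(-670 - 9045\right) + 146 = -9715 + 146 = -9569$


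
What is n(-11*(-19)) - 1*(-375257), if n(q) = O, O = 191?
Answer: 375448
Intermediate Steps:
n(q) = 191
n(-11*(-19)) - 1*(-375257) = 191 - 1*(-375257) = 191 + 375257 = 375448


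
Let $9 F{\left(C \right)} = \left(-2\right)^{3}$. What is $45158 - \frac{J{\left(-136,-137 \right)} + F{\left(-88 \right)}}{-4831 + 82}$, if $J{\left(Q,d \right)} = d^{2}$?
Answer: $\frac{1930266991}{42741} \approx 45162.0$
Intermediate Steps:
$F{\left(C \right)} = - \frac{8}{9}$ ($F{\left(C \right)} = \frac{\left(-2\right)^{3}}{9} = \frac{1}{9} \left(-8\right) = - \frac{8}{9}$)
$45158 - \frac{J{\left(-136,-137 \right)} + F{\left(-88 \right)}}{-4831 + 82} = 45158 - \frac{\left(-137\right)^{2} - \frac{8}{9}}{-4831 + 82} = 45158 - \frac{18769 - \frac{8}{9}}{-4749} = 45158 - \frac{168913}{9} \left(- \frac{1}{4749}\right) = 45158 - - \frac{168913}{42741} = 45158 + \frac{168913}{42741} = \frac{1930266991}{42741}$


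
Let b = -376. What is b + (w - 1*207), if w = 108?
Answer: -475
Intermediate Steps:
b + (w - 1*207) = -376 + (108 - 1*207) = -376 + (108 - 207) = -376 - 99 = -475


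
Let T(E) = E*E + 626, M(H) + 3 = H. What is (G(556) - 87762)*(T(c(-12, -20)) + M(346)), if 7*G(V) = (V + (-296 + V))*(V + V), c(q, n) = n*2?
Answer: 107552286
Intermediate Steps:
M(H) = -3 + H
c(q, n) = 2*n
T(E) = 626 + E² (T(E) = E² + 626 = 626 + E²)
G(V) = 2*V*(-296 + 2*V)/7 (G(V) = ((V + (-296 + V))*(V + V))/7 = ((-296 + 2*V)*(2*V))/7 = (2*V*(-296 + 2*V))/7 = 2*V*(-296 + 2*V)/7)
(G(556) - 87762)*(T(c(-12, -20)) + M(346)) = ((4/7)*556*(-148 + 556) - 87762)*((626 + (2*(-20))²) + (-3 + 346)) = ((4/7)*556*408 - 87762)*((626 + (-40)²) + 343) = (907392/7 - 87762)*((626 + 1600) + 343) = 293058*(2226 + 343)/7 = (293058/7)*2569 = 107552286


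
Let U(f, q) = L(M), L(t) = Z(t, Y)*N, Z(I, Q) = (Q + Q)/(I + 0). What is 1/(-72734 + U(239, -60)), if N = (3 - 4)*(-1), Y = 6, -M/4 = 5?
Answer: -5/363673 ≈ -1.3749e-5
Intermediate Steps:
M = -20 (M = -4*5 = -20)
Z(I, Q) = 2*Q/I (Z(I, Q) = (2*Q)/I = 2*Q/I)
N = 1 (N = -1*(-1) = 1)
L(t) = 12/t (L(t) = (2*6/t)*1 = (12/t)*1 = 12/t)
U(f, q) = -⅗ (U(f, q) = 12/(-20) = 12*(-1/20) = -⅗)
1/(-72734 + U(239, -60)) = 1/(-72734 - ⅗) = 1/(-363673/5) = -5/363673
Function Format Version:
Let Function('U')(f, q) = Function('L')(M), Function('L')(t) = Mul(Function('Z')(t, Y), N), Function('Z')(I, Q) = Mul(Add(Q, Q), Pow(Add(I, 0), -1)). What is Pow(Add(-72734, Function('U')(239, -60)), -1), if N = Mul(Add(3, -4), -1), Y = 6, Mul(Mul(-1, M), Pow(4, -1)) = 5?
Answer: Rational(-5, 363673) ≈ -1.3749e-5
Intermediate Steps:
M = -20 (M = Mul(-4, 5) = -20)
Function('Z')(I, Q) = Mul(2, Q, Pow(I, -1)) (Function('Z')(I, Q) = Mul(Mul(2, Q), Pow(I, -1)) = Mul(2, Q, Pow(I, -1)))
N = 1 (N = Mul(-1, -1) = 1)
Function('L')(t) = Mul(12, Pow(t, -1)) (Function('L')(t) = Mul(Mul(2, 6, Pow(t, -1)), 1) = Mul(Mul(12, Pow(t, -1)), 1) = Mul(12, Pow(t, -1)))
Function('U')(f, q) = Rational(-3, 5) (Function('U')(f, q) = Mul(12, Pow(-20, -1)) = Mul(12, Rational(-1, 20)) = Rational(-3, 5))
Pow(Add(-72734, Function('U')(239, -60)), -1) = Pow(Add(-72734, Rational(-3, 5)), -1) = Pow(Rational(-363673, 5), -1) = Rational(-5, 363673)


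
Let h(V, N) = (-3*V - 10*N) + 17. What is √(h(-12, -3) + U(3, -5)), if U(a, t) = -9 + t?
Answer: √69 ≈ 8.3066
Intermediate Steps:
h(V, N) = 17 - 10*N - 3*V (h(V, N) = (-10*N - 3*V) + 17 = 17 - 10*N - 3*V)
√(h(-12, -3) + U(3, -5)) = √((17 - 10*(-3) - 3*(-12)) + (-9 - 5)) = √((17 + 30 + 36) - 14) = √(83 - 14) = √69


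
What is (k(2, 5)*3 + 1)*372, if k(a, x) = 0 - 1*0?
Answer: 372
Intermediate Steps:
k(a, x) = 0 (k(a, x) = 0 + 0 = 0)
(k(2, 5)*3 + 1)*372 = (0*3 + 1)*372 = (0 + 1)*372 = 1*372 = 372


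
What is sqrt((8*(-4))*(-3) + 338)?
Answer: sqrt(434) ≈ 20.833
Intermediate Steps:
sqrt((8*(-4))*(-3) + 338) = sqrt(-32*(-3) + 338) = sqrt(96 + 338) = sqrt(434)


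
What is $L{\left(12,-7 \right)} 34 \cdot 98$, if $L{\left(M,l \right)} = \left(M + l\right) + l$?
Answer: $-6664$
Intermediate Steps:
$L{\left(M,l \right)} = M + 2 l$
$L{\left(12,-7 \right)} 34 \cdot 98 = \left(12 + 2 \left(-7\right)\right) 34 \cdot 98 = \left(12 - 14\right) 34 \cdot 98 = \left(-2\right) 34 \cdot 98 = \left(-68\right) 98 = -6664$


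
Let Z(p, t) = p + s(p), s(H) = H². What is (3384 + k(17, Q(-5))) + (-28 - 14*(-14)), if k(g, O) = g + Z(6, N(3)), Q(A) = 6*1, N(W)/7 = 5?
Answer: 3611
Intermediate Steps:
N(W) = 35 (N(W) = 7*5 = 35)
Q(A) = 6
Z(p, t) = p + p²
k(g, O) = 42 + g (k(g, O) = g + 6*(1 + 6) = g + 6*7 = g + 42 = 42 + g)
(3384 + k(17, Q(-5))) + (-28 - 14*(-14)) = (3384 + (42 + 17)) + (-28 - 14*(-14)) = (3384 + 59) + (-28 + 196) = 3443 + 168 = 3611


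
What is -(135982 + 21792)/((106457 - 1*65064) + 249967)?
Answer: -78887/145680 ≈ -0.54151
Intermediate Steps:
-(135982 + 21792)/((106457 - 1*65064) + 249967) = -157774/((106457 - 65064) + 249967) = -157774/(41393 + 249967) = -157774/291360 = -1*78887/145680 = -78887/145680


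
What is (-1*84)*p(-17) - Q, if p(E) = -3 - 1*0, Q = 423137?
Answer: -422885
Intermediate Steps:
p(E) = -3 (p(E) = -3 + 0 = -3)
(-1*84)*p(-17) - Q = -1*84*(-3) - 1*423137 = -84*(-3) - 423137 = 252 - 423137 = -422885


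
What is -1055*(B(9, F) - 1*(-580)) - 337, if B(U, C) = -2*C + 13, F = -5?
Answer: -636502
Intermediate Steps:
B(U, C) = 13 - 2*C
-1055*(B(9, F) - 1*(-580)) - 337 = -1055*((13 - 2*(-5)) - 1*(-580)) - 337 = -1055*((13 + 10) + 580) - 337 = -1055*(23 + 580) - 337 = -1055*603 - 337 = -636165 - 337 = -636502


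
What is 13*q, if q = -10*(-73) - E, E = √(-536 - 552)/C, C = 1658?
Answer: 9490 - 52*I*√17/829 ≈ 9490.0 - 0.25863*I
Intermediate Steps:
E = 4*I*√17/829 (E = √(-536 - 552)/1658 = √(-1088)*(1/1658) = (8*I*√17)*(1/1658) = 4*I*√17/829 ≈ 0.019894*I)
q = 730 - 4*I*√17/829 (q = -10*(-73) - 4*I*√17/829 = 730 - 4*I*√17/829 ≈ 730.0 - 0.019894*I)
13*q = 13*(730 - 4*I*√17/829) = 9490 - 52*I*√17/829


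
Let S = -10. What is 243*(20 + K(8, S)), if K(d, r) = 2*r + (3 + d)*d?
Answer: 21384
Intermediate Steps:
K(d, r) = 2*r + d*(3 + d)
243*(20 + K(8, S)) = 243*(20 + (8² + 2*(-10) + 3*8)) = 243*(20 + (64 - 20 + 24)) = 243*(20 + 68) = 243*88 = 21384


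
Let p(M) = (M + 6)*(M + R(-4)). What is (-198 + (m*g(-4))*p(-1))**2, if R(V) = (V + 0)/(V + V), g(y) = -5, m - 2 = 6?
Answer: 9604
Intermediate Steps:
m = 8 (m = 2 + 6 = 8)
R(V) = 1/2 (R(V) = V/((2*V)) = V*(1/(2*V)) = 1/2)
p(M) = (1/2 + M)*(6 + M) (p(M) = (M + 6)*(M + 1/2) = (6 + M)*(1/2 + M) = (1/2 + M)*(6 + M))
(-198 + (m*g(-4))*p(-1))**2 = (-198 + (8*(-5))*(3 + (-1)**2 + (13/2)*(-1)))**2 = (-198 - 40*(3 + 1 - 13/2))**2 = (-198 - 40*(-5/2))**2 = (-198 + 100)**2 = (-98)**2 = 9604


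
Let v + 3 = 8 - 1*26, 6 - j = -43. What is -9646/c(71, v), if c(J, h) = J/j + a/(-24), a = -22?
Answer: -436296/107 ≈ -4077.5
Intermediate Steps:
j = 49 (j = 6 - 1*(-43) = 6 + 43 = 49)
v = -21 (v = -3 + (8 - 1*26) = -3 + (8 - 26) = -3 - 18 = -21)
c(J, h) = 11/12 + J/49 (c(J, h) = J/49 - 22/(-24) = J*(1/49) - 22*(-1/24) = J/49 + 11/12 = 11/12 + J/49)
-9646/c(71, v) = -9646/(11/12 + (1/49)*71) = -9646/(11/12 + 71/49) = -9646/1391/588 = -9646*588/1391 = -436296/107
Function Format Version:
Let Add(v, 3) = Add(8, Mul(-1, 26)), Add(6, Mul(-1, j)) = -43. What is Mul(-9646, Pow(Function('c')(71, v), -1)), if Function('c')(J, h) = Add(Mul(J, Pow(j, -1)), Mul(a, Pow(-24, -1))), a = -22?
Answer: Rational(-436296, 107) ≈ -4077.5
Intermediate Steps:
j = 49 (j = Add(6, Mul(-1, -43)) = Add(6, 43) = 49)
v = -21 (v = Add(-3, Add(8, Mul(-1, 26))) = Add(-3, Add(8, -26)) = Add(-3, -18) = -21)
Function('c')(J, h) = Add(Rational(11, 12), Mul(Rational(1, 49), J)) (Function('c')(J, h) = Add(Mul(J, Pow(49, -1)), Mul(-22, Pow(-24, -1))) = Add(Mul(J, Rational(1, 49)), Mul(-22, Rational(-1, 24))) = Add(Mul(Rational(1, 49), J), Rational(11, 12)) = Add(Rational(11, 12), Mul(Rational(1, 49), J)))
Mul(-9646, Pow(Function('c')(71, v), -1)) = Mul(-9646, Pow(Add(Rational(11, 12), Mul(Rational(1, 49), 71)), -1)) = Mul(-9646, Pow(Add(Rational(11, 12), Rational(71, 49)), -1)) = Mul(-9646, Pow(Rational(1391, 588), -1)) = Mul(-9646, Rational(588, 1391)) = Rational(-436296, 107)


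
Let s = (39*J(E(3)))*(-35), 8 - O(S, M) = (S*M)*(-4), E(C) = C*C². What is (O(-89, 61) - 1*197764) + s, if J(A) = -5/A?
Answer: -1972973/9 ≈ -2.1922e+5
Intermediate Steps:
E(C) = C³
O(S, M) = 8 + 4*M*S (O(S, M) = 8 - S*M*(-4) = 8 - M*S*(-4) = 8 - (-4)*M*S = 8 + 4*M*S)
s = 2275/9 (s = (39*(-5/(3³)))*(-35) = (39*(-5/27))*(-35) = -65/9*(-35) = 2275/9 ≈ 252.78)
(O(-89, 61) - 1*197764) + s = ((8 + 4*61*(-89)) - 1*197764) + 2275/9 = ((8 - 21716) - 197764) + 2275/9 = (-21708 - 197764) + 2275/9 = -219472 + 2275/9 = -1972973/9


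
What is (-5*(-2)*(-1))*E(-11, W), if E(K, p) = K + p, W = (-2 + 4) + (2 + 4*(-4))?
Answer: 230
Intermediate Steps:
W = -12 (W = 2 + (2 - 16) = 2 - 14 = -12)
(-5*(-2)*(-1))*E(-11, W) = (-5*(-2)*(-1))*(-11 - 12) = (10*(-1))*(-23) = -10*(-23) = 230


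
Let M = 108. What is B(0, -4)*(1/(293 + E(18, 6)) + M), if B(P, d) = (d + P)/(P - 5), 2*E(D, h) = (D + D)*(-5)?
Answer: 17540/203 ≈ 86.404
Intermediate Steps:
E(D, h) = -5*D (E(D, h) = ((D + D)*(-5))/2 = ((2*D)*(-5))/2 = (-10*D)/2 = -5*D)
B(P, d) = (P + d)/(-5 + P)
B(0, -4)*(1/(293 + E(18, 6)) + M) = ((0 - 4)/(-5 + 0))*(1/(293 - 5*18) + 108) = (-4/(-5))*(1/(293 - 90) + 108) = (-⅕*(-4))*(1/203 + 108) = 4*(1/203 + 108)/5 = (⅘)*(21925/203) = 17540/203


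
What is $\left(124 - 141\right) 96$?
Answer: $-1632$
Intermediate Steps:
$\left(124 - 141\right) 96 = \left(-17\right) 96 = -1632$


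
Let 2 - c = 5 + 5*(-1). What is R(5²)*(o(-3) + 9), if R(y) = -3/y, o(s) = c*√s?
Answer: -27/25 - 6*I*√3/25 ≈ -1.08 - 0.41569*I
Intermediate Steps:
c = 2 (c = 2 - (5 + 5*(-1)) = 2 - (5 - 5) = 2 - 1*0 = 2 + 0 = 2)
o(s) = 2*√s
R(5²)*(o(-3) + 9) = (-3/(5²))*(2*√(-3) + 9) = (-3/25)*(2*(I*√3) + 9) = (-3*1/25)*(2*I*√3 + 9) = -3*(9 + 2*I*√3)/25 = -27/25 - 6*I*√3/25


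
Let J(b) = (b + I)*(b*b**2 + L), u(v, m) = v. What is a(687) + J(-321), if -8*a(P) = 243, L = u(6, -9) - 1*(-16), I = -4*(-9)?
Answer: 75413596677/8 ≈ 9.4267e+9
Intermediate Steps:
I = 36
L = 22 (L = 6 - 1*(-16) = 6 + 16 = 22)
a(P) = -243/8 (a(P) = -1/8*243 = -243/8)
J(b) = (22 + b**3)*(36 + b) (J(b) = (b + 36)*(b*b**2 + 22) = (36 + b)*(b**3 + 22) = (36 + b)*(22 + b**3) = (22 + b**3)*(36 + b))
a(687) + J(-321) = -243/8 + (792 + (-321)**4 + 22*(-321) + 36*(-321)**3) = -243/8 + (792 + 10617447681 - 7062 + 36*(-33076161)) = -243/8 + (792 + 10617447681 - 7062 - 1190741796) = -243/8 + 9426699615 = 75413596677/8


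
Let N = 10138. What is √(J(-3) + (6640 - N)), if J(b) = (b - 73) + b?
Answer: 7*I*√73 ≈ 59.808*I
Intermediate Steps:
J(b) = -73 + 2*b (J(b) = (-73 + b) + b = -73 + 2*b)
√(J(-3) + (6640 - N)) = √((-73 + 2*(-3)) + (6640 - 1*10138)) = √((-73 - 6) + (6640 - 10138)) = √(-79 - 3498) = √(-3577) = 7*I*√73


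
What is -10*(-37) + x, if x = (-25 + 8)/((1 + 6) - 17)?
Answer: 3717/10 ≈ 371.70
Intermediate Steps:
x = 17/10 (x = -17/(7 - 17) = -17/(-10) = -17*(-⅒) = 17/10 ≈ 1.7000)
-10*(-37) + x = -10*(-37) + 17/10 = 370 + 17/10 = 3717/10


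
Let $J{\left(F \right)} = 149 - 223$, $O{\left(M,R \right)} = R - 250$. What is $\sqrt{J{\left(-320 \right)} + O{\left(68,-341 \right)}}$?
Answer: $i \sqrt{665} \approx 25.788 i$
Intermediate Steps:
$O{\left(M,R \right)} = -250 + R$ ($O{\left(M,R \right)} = R - 250 = -250 + R$)
$J{\left(F \right)} = -74$ ($J{\left(F \right)} = 149 - 223 = -74$)
$\sqrt{J{\left(-320 \right)} + O{\left(68,-341 \right)}} = \sqrt{-74 - 591} = \sqrt{-665} = i \sqrt{665}$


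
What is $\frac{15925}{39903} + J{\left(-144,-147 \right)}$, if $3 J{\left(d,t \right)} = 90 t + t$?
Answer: $- \frac{177911552}{39903} \approx -4458.6$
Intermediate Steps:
$J{\left(d,t \right)} = \frac{91 t}{3}$ ($J{\left(d,t \right)} = \frac{90 t + t}{3} = \frac{91 t}{3}$)
$\frac{15925}{39903} + J{\left(-144,-147 \right)} = \frac{15925}{39903} + \frac{91}{3} \left(-147\right) = 15925 \cdot \frac{1}{39903} - 4459 = \frac{15925}{39903} - 4459 = - \frac{177911552}{39903}$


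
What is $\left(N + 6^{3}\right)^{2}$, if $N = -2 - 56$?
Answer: $24964$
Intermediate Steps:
$N = -58$
$\left(N + 6^{3}\right)^{2} = \left(-58 + 6^{3}\right)^{2} = \left(-58 + 216\right)^{2} = 158^{2} = 24964$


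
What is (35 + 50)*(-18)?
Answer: -1530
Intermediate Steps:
(35 + 50)*(-18) = 85*(-18) = -1530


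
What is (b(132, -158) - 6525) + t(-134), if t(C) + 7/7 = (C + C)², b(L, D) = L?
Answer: 65430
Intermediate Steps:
t(C) = -1 + 4*C² (t(C) = -1 + (C + C)² = -1 + (2*C)² = -1 + 4*C²)
(b(132, -158) - 6525) + t(-134) = (132 - 6525) + (-1 + 4*(-134)²) = -6393 + (-1 + 4*17956) = -6393 + (-1 + 71824) = -6393 + 71823 = 65430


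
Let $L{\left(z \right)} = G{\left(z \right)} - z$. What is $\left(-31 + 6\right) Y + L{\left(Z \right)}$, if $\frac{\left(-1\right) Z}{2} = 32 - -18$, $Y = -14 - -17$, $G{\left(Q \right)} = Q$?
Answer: $-75$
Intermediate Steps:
$Y = 3$ ($Y = -14 + 17 = 3$)
$Z = -100$ ($Z = - 2 \left(32 - -18\right) = - 2 \left(32 + 18\right) = \left(-2\right) 50 = -100$)
$L{\left(z \right)} = 0$ ($L{\left(z \right)} = z - z = 0$)
$\left(-31 + 6\right) Y + L{\left(Z \right)} = \left(-31 + 6\right) 3 + 0 = \left(-25\right) 3 + 0 = -75 + 0 = -75$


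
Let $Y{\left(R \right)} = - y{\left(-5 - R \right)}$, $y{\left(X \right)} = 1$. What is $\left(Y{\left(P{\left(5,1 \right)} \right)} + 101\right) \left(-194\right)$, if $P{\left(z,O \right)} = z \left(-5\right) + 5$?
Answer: $-19400$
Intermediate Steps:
$P{\left(z,O \right)} = 5 - 5 z$ ($P{\left(z,O \right)} = - 5 z + 5 = 5 - 5 z$)
$Y{\left(R \right)} = -1$ ($Y{\left(R \right)} = \left(-1\right) 1 = -1$)
$\left(Y{\left(P{\left(5,1 \right)} \right)} + 101\right) \left(-194\right) = \left(-1 + 101\right) \left(-194\right) = 100 \left(-194\right) = -19400$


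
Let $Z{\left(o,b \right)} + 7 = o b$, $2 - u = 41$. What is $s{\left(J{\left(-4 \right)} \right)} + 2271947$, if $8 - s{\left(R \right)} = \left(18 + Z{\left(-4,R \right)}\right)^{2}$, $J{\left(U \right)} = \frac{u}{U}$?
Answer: $2271171$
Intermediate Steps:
$u = -39$ ($u = 2 - 41 = -39$)
$J{\left(U \right)} = - \frac{39}{U}$
$Z{\left(o,b \right)} = -7 + b o$ ($Z{\left(o,b \right)} = -7 + o b = -7 + b o$)
$s{\left(R \right)} = 8 - \left(11 - 4 R\right)^{2}$ ($s{\left(R \right)} = 8 - \left(18 + \left(-7 + R \left(-4\right)\right)\right)^{2} = 8 - \left(18 - \left(7 + 4 R\right)\right)^{2} = 8 - \left(11 - 4 R\right)^{2}$)
$s{\left(J{\left(-4 \right)} \right)} + 2271947 = \left(8 - \left(-11 + 4 \left(- \frac{39}{-4}\right)\right)^{2}\right) + 2271947 = \left(8 - \left(-11 + 4 \left(\left(-39\right) \left(- \frac{1}{4}\right)\right)\right)^{2}\right) + 2271947 = \left(8 - \left(-11 + 4 \cdot \frac{39}{4}\right)^{2}\right) + 2271947 = \left(8 - \left(-11 + 39\right)^{2}\right) + 2271947 = \left(8 - 28^{2}\right) + 2271947 = \left(8 - 784\right) + 2271947 = -776 + 2271947 = 2271171$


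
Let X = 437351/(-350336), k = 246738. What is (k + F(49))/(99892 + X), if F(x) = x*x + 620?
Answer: 29166523008/11665108787 ≈ 2.5003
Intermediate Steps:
F(x) = 620 + x**2 (F(x) = x**2 + 620 = 620 + x**2)
X = -437351/350336 (X = 437351*(-1/350336) = -437351/350336 ≈ -1.2484)
(k + F(49))/(99892 + X) = (246738 + (620 + 49**2))/(99892 - 437351/350336) = (246738 + (620 + 2401))/(34995326361/350336) = (246738 + 3021)*(350336/34995326361) = 249759*(350336/34995326361) = 29166523008/11665108787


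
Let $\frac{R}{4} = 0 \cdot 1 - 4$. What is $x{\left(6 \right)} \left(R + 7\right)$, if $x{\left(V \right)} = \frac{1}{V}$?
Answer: $- \frac{3}{2} \approx -1.5$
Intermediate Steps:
$R = -16$ ($R = 4 \left(0 \cdot 1 - 4\right) = 4 \left(0 - 4\right) = 4 \left(-4\right) = -16$)
$x{\left(6 \right)} \left(R + 7\right) = \frac{-16 + 7}{6} = \frac{1}{6} \left(-9\right) = - \frac{3}{2}$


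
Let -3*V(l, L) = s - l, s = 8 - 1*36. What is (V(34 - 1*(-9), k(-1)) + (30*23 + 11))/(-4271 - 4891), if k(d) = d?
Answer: -1087/13743 ≈ -0.079095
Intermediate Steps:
s = -28 (s = 8 - 36 = -28)
V(l, L) = 28/3 + l/3 (V(l, L) = -(-28 - l)/3 = 28/3 + l/3)
(V(34 - 1*(-9), k(-1)) + (30*23 + 11))/(-4271 - 4891) = ((28/3 + (34 - 1*(-9))/3) + (30*23 + 11))/(-4271 - 4891) = ((28/3 + (34 + 9)/3) + (690 + 11))/(-9162) = ((28/3 + (⅓)*43) + 701)*(-1/9162) = ((28/3 + 43/3) + 701)*(-1/9162) = (71/3 + 701)*(-1/9162) = (2174/3)*(-1/9162) = -1087/13743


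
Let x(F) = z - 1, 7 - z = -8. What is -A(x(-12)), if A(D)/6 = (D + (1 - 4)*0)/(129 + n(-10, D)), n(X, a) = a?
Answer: -84/143 ≈ -0.58741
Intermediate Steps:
z = 15 (z = 7 - 1*(-8) = 7 + 8 = 15)
x(F) = 14 (x(F) = 15 - 1 = 14)
A(D) = 6*D/(129 + D) (A(D) = 6*((D + (1 - 4)*0)/(129 + D)) = 6*((D - 3*0)/(129 + D)) = 6*((D + 0)/(129 + D)) = 6*(D/(129 + D)) = 6*D/(129 + D))
-A(x(-12)) = -6*14/(129 + 14) = -6*14/143 = -1*84/143 = -84/143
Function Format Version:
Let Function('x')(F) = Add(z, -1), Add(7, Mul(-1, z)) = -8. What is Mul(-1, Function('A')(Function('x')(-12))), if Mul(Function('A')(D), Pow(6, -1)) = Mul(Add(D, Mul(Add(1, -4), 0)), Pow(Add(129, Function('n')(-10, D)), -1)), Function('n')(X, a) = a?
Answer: Rational(-84, 143) ≈ -0.58741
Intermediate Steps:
z = 15 (z = Add(7, Mul(-1, -8)) = Add(7, 8) = 15)
Function('x')(F) = 14 (Function('x')(F) = Add(15, -1) = 14)
Function('A')(D) = Mul(6, D, Pow(Add(129, D), -1)) (Function('A')(D) = Mul(6, Mul(Add(D, Mul(Add(1, -4), 0)), Pow(Add(129, D), -1))) = Mul(6, Mul(Add(D, Mul(-3, 0)), Pow(Add(129, D), -1))) = Mul(6, Mul(Add(D, 0), Pow(Add(129, D), -1))) = Mul(6, Mul(D, Pow(Add(129, D), -1))) = Mul(6, D, Pow(Add(129, D), -1)))
Mul(-1, Function('A')(Function('x')(-12))) = Mul(-1, Mul(6, 14, Pow(Add(129, 14), -1))) = Mul(-1, Mul(6, 14, Pow(143, -1))) = Mul(-1, Mul(6, 14, Rational(1, 143))) = Mul(-1, Rational(84, 143)) = Rational(-84, 143)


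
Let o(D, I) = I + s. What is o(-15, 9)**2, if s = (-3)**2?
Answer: 324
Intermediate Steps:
s = 9
o(D, I) = 9 + I (o(D, I) = I + 9 = 9 + I)
o(-15, 9)**2 = (9 + 9)**2 = 18**2 = 324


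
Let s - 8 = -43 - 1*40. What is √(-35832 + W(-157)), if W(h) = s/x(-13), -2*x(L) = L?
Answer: 3*I*√673062/13 ≈ 189.32*I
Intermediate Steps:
x(L) = -L/2
s = -75 (s = 8 + (-43 - 1*40) = 8 + (-43 - 40) = 8 - 83 = -75)
W(h) = -150/13 (W(h) = -75/((-½*(-13))) = -75/13/2 = -75*2/13 = -150/13)
√(-35832 + W(-157)) = √(-35832 - 150/13) = √(-465966/13) = 3*I*√673062/13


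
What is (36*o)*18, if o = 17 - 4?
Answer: 8424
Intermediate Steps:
o = 13
(36*o)*18 = (36*13)*18 = 468*18 = 8424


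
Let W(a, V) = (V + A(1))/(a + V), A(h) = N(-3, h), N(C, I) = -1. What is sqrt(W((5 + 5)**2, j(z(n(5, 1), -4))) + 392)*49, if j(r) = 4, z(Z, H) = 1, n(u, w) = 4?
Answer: 49*sqrt(1060046)/52 ≈ 970.19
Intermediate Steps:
A(h) = -1
W(a, V) = (-1 + V)/(V + a) (W(a, V) = (V - 1)/(a + V) = (-1 + V)/(V + a))
sqrt(W((5 + 5)**2, j(z(n(5, 1), -4))) + 392)*49 = sqrt((-1 + 4)/(4 + (5 + 5)**2) + 392)*49 = sqrt(3/(4 + 10**2) + 392)*49 = sqrt(3/(4 + 100) + 392)*49 = sqrt(3/104 + 392)*49 = sqrt(40771/104)*49 = (sqrt(1060046)/52)*49 = 49*sqrt(1060046)/52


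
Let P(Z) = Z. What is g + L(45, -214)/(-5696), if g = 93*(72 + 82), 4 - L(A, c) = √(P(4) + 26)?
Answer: 20394527/1424 + √30/5696 ≈ 14322.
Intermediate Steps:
L(A, c) = 4 - √30 (L(A, c) = 4 - √(4 + 26) = 4 - √30)
g = 14322 (g = 93*154 = 14322)
g + L(45, -214)/(-5696) = 14322 + (4 - √30)/(-5696) = 14322 + (4 - √30)*(-1/5696) = 14322 + (-1/1424 + √30/5696) = 20394527/1424 + √30/5696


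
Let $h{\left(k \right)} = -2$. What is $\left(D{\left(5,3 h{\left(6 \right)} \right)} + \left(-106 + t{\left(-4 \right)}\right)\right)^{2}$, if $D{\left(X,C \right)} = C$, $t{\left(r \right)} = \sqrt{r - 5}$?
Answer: $12535 - 672 i \approx 12535.0 - 672.0 i$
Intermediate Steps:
$t{\left(r \right)} = \sqrt{-5 + r}$
$\left(D{\left(5,3 h{\left(6 \right)} \right)} + \left(-106 + t{\left(-4 \right)}\right)\right)^{2} = \left(3 \left(-2\right) - \left(106 - \sqrt{-5 - 4}\right)\right)^{2} = \left(-6 - \left(106 - \sqrt{-9}\right)\right)^{2} = \left(-6 - \left(106 - 3 i\right)\right)^{2} = \left(-112 + 3 i\right)^{2}$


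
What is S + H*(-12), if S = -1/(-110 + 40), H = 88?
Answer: -73919/70 ≈ -1056.0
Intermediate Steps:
S = 1/70 (S = -1/(-70) = -1*(-1/70) = 1/70 ≈ 0.014286)
S + H*(-12) = 1/70 + 88*(-12) = 1/70 - 1056 = -73919/70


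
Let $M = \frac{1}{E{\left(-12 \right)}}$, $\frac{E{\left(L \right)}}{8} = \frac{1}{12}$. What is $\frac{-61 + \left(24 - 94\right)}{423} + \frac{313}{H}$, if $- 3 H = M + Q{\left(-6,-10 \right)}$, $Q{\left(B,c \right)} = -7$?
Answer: $\frac{792953}{4653} \approx 170.42$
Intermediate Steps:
$E{\left(L \right)} = \frac{2}{3}$ ($E{\left(L \right)} = \frac{8}{12} = 8 \cdot \frac{1}{12} = \frac{2}{3}$)
$M = \frac{3}{2}$ ($M = \frac{1}{\frac{2}{3}} = \frac{3}{2} \approx 1.5$)
$H = \frac{11}{6}$ ($H = - \frac{\frac{3}{2} - 7}{3} = \left(- \frac{1}{3}\right) \left(- \frac{11}{2}\right) = \frac{11}{6} \approx 1.8333$)
$\frac{-61 + \left(24 - 94\right)}{423} + \frac{313}{H} = \frac{-61 + \left(24 - 94\right)}{423} + \frac{313}{\frac{11}{6}} = \left(-61 + \left(24 - 94\right)\right) \frac{1}{423} + 313 \cdot \frac{6}{11} = \left(-61 - 70\right) \frac{1}{423} + \frac{1878}{11} = \left(-131\right) \frac{1}{423} + \frac{1878}{11} = - \frac{131}{423} + \frac{1878}{11} = \frac{792953}{4653}$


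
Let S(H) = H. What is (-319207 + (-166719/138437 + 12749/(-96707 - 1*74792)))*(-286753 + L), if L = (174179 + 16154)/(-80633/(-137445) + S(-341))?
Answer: 14553898773589900397803549905/158690618278005008 ≈ 9.1712e+10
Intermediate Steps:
L = -3737188455/6684016 (L = (174179 + 16154)/(-80633/(-137445) - 341) = 190333/(-80633*(-1/137445) - 341) = 190333/(11519/19635 - 341) = 190333/(-6684016/19635) = 190333*(-19635/6684016) = -3737188455/6684016 ≈ -559.12)
(-319207 + (-166719/138437 + 12749/(-96707 - 1*74792)))*(-286753 + L) = (-319207 + (-166719/138437 + 12749/(-96707 - 1*74792)))*(-286753 - 3737188455/6684016) = (-319207 + (-166719*1/138437 + 12749/(-96707 - 74792)))*(-1920398828503/6684016) = (-319207 + (-166719/138437 + 12749/(-171499)))*(-1920398828503/6684016) = (-319207 + (-166719/138437 + 12749*(-1/171499)))*(-1920398828503/6684016) = (-319207 + (-166719/138437 - 12749/171499))*(-1920398828503/6684016) = (-319207 - 30357075094/23741807063)*(-1920398828503/6684016) = -7578581364234135/23741807063*(-1920398828503/6684016) = 14553898773589900397803549905/158690618278005008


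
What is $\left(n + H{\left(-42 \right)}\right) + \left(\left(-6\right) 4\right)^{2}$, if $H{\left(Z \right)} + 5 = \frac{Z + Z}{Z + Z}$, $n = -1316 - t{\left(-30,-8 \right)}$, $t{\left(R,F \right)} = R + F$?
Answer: $-706$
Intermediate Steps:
$t{\left(R,F \right)} = F + R$
$n = -1278$ ($n = -1316 - \left(-8 - 30\right) = -1316 - -38 = -1316 + 38 = -1278$)
$H{\left(Z \right)} = -4$ ($H{\left(Z \right)} = -5 + \frac{Z + Z}{Z + Z} = -5 + \frac{2 Z}{2 Z} = -5 + 2 Z \frac{1}{2 Z} = -5 + 1 = -4$)
$\left(n + H{\left(-42 \right)}\right) + \left(\left(-6\right) 4\right)^{2} = \left(-1278 - 4\right) + \left(\left(-6\right) 4\right)^{2} = -1282 + \left(-24\right)^{2} = -1282 + 576 = -706$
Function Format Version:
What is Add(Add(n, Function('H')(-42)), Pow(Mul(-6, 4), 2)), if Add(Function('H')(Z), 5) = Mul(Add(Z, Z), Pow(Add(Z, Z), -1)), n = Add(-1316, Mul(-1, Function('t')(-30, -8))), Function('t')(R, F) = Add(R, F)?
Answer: -706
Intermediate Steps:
Function('t')(R, F) = Add(F, R)
n = -1278 (n = Add(-1316, Mul(-1, Add(-8, -30))) = Add(-1316, Mul(-1, -38)) = Add(-1316, 38) = -1278)
Function('H')(Z) = -4 (Function('H')(Z) = Add(-5, Mul(Add(Z, Z), Pow(Add(Z, Z), -1))) = Add(-5, Mul(Mul(2, Z), Pow(Mul(2, Z), -1))) = Add(-5, Mul(Mul(2, Z), Mul(Rational(1, 2), Pow(Z, -1)))) = Add(-5, 1) = -4)
Add(Add(n, Function('H')(-42)), Pow(Mul(-6, 4), 2)) = Add(Add(-1278, -4), Pow(Mul(-6, 4), 2)) = Add(-1282, Pow(-24, 2)) = Add(-1282, 576) = -706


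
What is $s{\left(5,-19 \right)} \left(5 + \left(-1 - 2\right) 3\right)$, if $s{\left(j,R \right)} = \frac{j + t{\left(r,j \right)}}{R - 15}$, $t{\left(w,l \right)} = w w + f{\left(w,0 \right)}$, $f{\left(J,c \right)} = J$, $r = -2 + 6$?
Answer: $\frac{50}{17} \approx 2.9412$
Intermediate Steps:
$r = 4$
$t{\left(w,l \right)} = w + w^{2}$ ($t{\left(w,l \right)} = w w + w = w^{2} + w = w + w^{2}$)
$s{\left(j,R \right)} = \frac{20 + j}{-15 + R}$ ($s{\left(j,R \right)} = \frac{j + 4 \left(1 + 4\right)}{R - 15} = \frac{j + 4 \cdot 5}{-15 + R} = \frac{j + 20}{-15 + R} = \frac{20 + j}{-15 + R}$)
$s{\left(5,-19 \right)} \left(5 + \left(-1 - 2\right) 3\right) = \frac{20 + 5}{-15 - 19} \left(5 + \left(-1 - 2\right) 3\right) = \frac{1}{-34} \cdot 25 \left(5 - 9\right) = \left(- \frac{1}{34}\right) 25 \left(5 - 9\right) = \left(- \frac{25}{34}\right) \left(-4\right) = \frac{50}{17}$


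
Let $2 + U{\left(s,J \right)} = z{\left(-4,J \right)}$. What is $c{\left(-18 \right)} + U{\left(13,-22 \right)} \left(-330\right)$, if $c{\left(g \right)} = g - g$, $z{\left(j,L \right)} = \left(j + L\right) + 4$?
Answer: $7920$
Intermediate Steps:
$z{\left(j,L \right)} = 4 + L + j$ ($z{\left(j,L \right)} = \left(L + j\right) + 4 = 4 + L + j$)
$c{\left(g \right)} = 0$
$U{\left(s,J \right)} = -2 + J$ ($U{\left(s,J \right)} = -2 + \left(4 + J - 4\right) = -2 + J$)
$c{\left(-18 \right)} + U{\left(13,-22 \right)} \left(-330\right) = 0 + \left(-2 - 22\right) \left(-330\right) = 0 - -7920 = 0 + 7920 = 7920$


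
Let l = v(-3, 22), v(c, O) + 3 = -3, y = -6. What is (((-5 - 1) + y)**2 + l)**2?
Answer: 19044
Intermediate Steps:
v(c, O) = -6 (v(c, O) = -3 - 3 = -6)
l = -6
(((-5 - 1) + y)**2 + l)**2 = (((-5 - 1) - 6)**2 - 6)**2 = ((-6 - 6)**2 - 6)**2 = ((-12)**2 - 6)**2 = (144 - 6)**2 = 138**2 = 19044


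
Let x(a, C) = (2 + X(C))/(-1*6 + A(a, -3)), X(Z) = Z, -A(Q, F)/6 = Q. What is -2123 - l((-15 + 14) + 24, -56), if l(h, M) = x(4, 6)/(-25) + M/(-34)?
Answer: -13544693/6375 ≈ -2124.7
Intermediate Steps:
A(Q, F) = -6*Q
x(a, C) = (2 + C)/(-6 - 6*a) (x(a, C) = (2 + C)/(-1*6 - 6*a) = (2 + C)/(-6 - 6*a))
l(h, M) = 4/375 - M/34 (l(h, M) = ((-2 - 1*6)/(6*(1 + 4)))/(-25) + M/(-34) = ((1/6)*(-2 - 6)/5)*(-1/25) + M*(-1/34) = ((1/6)*(1/5)*(-8))*(-1/25) - M/34 = -4/15*(-1/25) - M/34 = 4/375 - M/34)
-2123 - l((-15 + 14) + 24, -56) = -2123 - (4/375 - 1/34*(-56)) = -2123 - (4/375 + 28/17) = -2123 - 1*10568/6375 = -2123 - 10568/6375 = -13544693/6375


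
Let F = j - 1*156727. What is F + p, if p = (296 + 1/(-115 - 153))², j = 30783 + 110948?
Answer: 5215700225/71824 ≈ 72618.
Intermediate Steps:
j = 141731
F = -14996 (F = 141731 - 1*156727 = 141731 - 156727 = -14996)
p = 6292772929/71824 (p = (296 + 1/(-268))² = (296 - 1/268)² = (79327/268)² = 6292772929/71824 ≈ 87614.)
F + p = -14996 + 6292772929/71824 = 5215700225/71824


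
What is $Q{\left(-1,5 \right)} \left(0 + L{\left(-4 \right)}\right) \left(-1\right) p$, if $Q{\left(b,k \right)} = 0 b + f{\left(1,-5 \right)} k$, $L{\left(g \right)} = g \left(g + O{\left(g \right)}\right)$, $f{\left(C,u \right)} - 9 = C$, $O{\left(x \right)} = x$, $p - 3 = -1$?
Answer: $-3200$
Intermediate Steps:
$p = 2$ ($p = 3 - 1 = 2$)
$f{\left(C,u \right)} = 9 + C$
$L{\left(g \right)} = 2 g^{2}$ ($L{\left(g \right)} = g \left(g + g\right) = g 2 g = 2 g^{2}$)
$Q{\left(b,k \right)} = 10 k$ ($Q{\left(b,k \right)} = 0 b + \left(9 + 1\right) k = 0 + 10 k = 10 k$)
$Q{\left(-1,5 \right)} \left(0 + L{\left(-4 \right)}\right) \left(-1\right) p = 10 \cdot 5 \left(0 + 2 \left(-4\right)^{2}\right) \left(-1\right) 2 = 50 \left(0 + 2 \cdot 16\right) \left(-1\right) 2 = 50 \left(0 + 32\right) \left(-1\right) 2 = 50 \cdot 32 \left(-1\right) 2 = 50 \left(-32\right) 2 = \left(-1600\right) 2 = -3200$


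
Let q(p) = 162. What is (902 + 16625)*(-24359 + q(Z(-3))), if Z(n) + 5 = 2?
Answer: -424100819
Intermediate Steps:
Z(n) = -3 (Z(n) = -5 + 2 = -3)
(902 + 16625)*(-24359 + q(Z(-3))) = (902 + 16625)*(-24359 + 162) = 17527*(-24197) = -424100819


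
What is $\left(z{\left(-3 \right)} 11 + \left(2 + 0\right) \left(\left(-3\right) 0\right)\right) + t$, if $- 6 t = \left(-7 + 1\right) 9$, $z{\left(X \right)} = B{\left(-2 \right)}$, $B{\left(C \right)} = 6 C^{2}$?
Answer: $273$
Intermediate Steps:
$z{\left(X \right)} = 24$ ($z{\left(X \right)} = 6 \left(-2\right)^{2} = 6 \cdot 4 = 24$)
$t = 9$ ($t = - \frac{\left(-7 + 1\right) 9}{6} = - \frac{\left(-6\right) 9}{6} = \left(- \frac{1}{6}\right) \left(-54\right) = 9$)
$\left(z{\left(-3 \right)} 11 + \left(2 + 0\right) \left(\left(-3\right) 0\right)\right) + t = \left(24 \cdot 11 + \left(2 + 0\right) \left(\left(-3\right) 0\right)\right) + 9 = \left(264 + 2 \cdot 0\right) + 9 = \left(264 + 0\right) + 9 = 264 + 9 = 273$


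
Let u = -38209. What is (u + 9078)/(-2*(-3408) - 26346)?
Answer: 29131/19530 ≈ 1.4916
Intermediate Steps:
(u + 9078)/(-2*(-3408) - 26346) = (-38209 + 9078)/(-2*(-3408) - 26346) = -29131/(6816 - 26346) = -29131/(-19530) = -29131*(-1/19530) = 29131/19530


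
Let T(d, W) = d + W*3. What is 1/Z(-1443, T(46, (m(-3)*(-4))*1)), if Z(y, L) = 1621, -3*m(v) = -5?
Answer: 1/1621 ≈ 0.00061690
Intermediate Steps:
m(v) = 5/3 (m(v) = -1/3*(-5) = 5/3)
T(d, W) = d + 3*W
1/Z(-1443, T(46, (m(-3)*(-4))*1)) = 1/1621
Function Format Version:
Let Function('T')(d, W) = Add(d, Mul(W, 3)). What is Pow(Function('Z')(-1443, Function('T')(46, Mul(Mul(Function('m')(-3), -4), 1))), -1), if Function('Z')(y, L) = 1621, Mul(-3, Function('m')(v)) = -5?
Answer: Rational(1, 1621) ≈ 0.00061690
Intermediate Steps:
Function('m')(v) = Rational(5, 3) (Function('m')(v) = Mul(Rational(-1, 3), -5) = Rational(5, 3))
Function('T')(d, W) = Add(d, Mul(3, W))
Pow(Function('Z')(-1443, Function('T')(46, Mul(Mul(Function('m')(-3), -4), 1))), -1) = Pow(1621, -1) = Rational(1, 1621)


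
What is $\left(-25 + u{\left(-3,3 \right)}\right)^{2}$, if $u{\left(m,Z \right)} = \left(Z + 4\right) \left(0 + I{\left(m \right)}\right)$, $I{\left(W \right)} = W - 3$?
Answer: $4489$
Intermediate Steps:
$I{\left(W \right)} = -3 + W$ ($I{\left(W \right)} = W - 3 = -3 + W$)
$u{\left(m,Z \right)} = \left(-3 + m\right) \left(4 + Z\right)$ ($u{\left(m,Z \right)} = \left(Z + 4\right) \left(0 + \left(-3 + m\right)\right) = \left(4 + Z\right) \left(-3 + m\right) = \left(-3 + m\right) \left(4 + Z\right)$)
$\left(-25 + u{\left(-3,3 \right)}\right)^{2} = \left(-25 + \left(-3 - 3\right) \left(4 + 3\right)\right)^{2} = \left(-25 - 42\right)^{2} = \left(-67\right)^{2} = 4489$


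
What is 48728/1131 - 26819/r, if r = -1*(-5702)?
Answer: 247514767/6448962 ≈ 38.381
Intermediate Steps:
r = 5702
48728/1131 - 26819/r = 48728/1131 - 26819/5702 = 247514767/6448962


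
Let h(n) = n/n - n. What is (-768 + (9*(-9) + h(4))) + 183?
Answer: -669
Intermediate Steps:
h(n) = 1 - n
(-768 + (9*(-9) + h(4))) + 183 = (-768 + (9*(-9) + (1 - 1*4))) + 183 = (-768 + (-81 + (1 - 4))) + 183 = (-768 + (-81 - 3)) + 183 = (-768 - 84) + 183 = -852 + 183 = -669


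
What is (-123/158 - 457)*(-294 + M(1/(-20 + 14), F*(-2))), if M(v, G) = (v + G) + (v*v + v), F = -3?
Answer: 750702691/5688 ≈ 1.3198e+5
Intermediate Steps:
M(v, G) = G + v² + 2*v (M(v, G) = (G + v) + (v² + v) = (G + v) + (v + v²) = G + v² + 2*v)
(-123/158 - 457)*(-294 + M(1/(-20 + 14), F*(-2))) = (-123/158 - 457)*(-294 + (-3*(-2) + (1/(-20 + 14))² + 2/(-20 + 14))) = (-123*1/158 - 457)*(-294 + (6 + (1/(-6))² + 2/(-6))) = (-123/158 - 457)*(-294 + (6 + (-⅙)² + 2*(-⅙))) = -72329*(-294 + (6 + 1/36 - ⅓))/158 = -72329*(-294 + 205/36)/158 = -72329/158*(-10379/36) = 750702691/5688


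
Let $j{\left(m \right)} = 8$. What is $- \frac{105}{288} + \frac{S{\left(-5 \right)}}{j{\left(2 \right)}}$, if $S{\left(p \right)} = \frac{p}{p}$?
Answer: $- \frac{23}{96} \approx -0.23958$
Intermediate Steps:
$S{\left(p \right)} = 1$
$- \frac{105}{288} + \frac{S{\left(-5 \right)}}{j{\left(2 \right)}} = - \frac{105}{288} + 1 \cdot \frac{1}{8} = \left(-105\right) \frac{1}{288} + 1 \cdot \frac{1}{8} = - \frac{35}{96} + \frac{1}{8} = - \frac{23}{96}$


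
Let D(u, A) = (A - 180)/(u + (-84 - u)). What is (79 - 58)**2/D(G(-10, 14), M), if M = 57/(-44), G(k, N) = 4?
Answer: 543312/2659 ≈ 204.33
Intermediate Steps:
M = -57/44 (M = 57*(-1/44) = -57/44 ≈ -1.2955)
D(u, A) = 15/7 - A/84 (D(u, A) = (-180 + A)/(-84) = (-180 + A)*(-1/84) = 15/7 - A/84)
(79 - 58)**2/D(G(-10, 14), M) = (79 - 58)**2/(15/7 - 1/84*(-57/44)) = 21**2/(15/7 + 19/1232) = 441/(2659/1232) = 441*(1232/2659) = 543312/2659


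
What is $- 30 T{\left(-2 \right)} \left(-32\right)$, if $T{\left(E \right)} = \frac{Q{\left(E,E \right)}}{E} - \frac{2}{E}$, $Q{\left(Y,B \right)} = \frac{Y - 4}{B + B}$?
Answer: $240$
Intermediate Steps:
$Q{\left(Y,B \right)} = \frac{-4 + Y}{2 B}$
$T{\left(E \right)} = - \frac{2}{E} + \frac{-4 + E}{2 E^{2}}$ ($T{\left(E \right)} = \frac{\frac{1}{2} \frac{1}{E} \left(-4 + E\right)}{E} - \frac{2}{E} = \frac{-4 + E}{2 E^{2}} - \frac{2}{E} = - \frac{2}{E} + \frac{-4 + E}{2 E^{2}}$)
$- 30 T{\left(-2 \right)} \left(-32\right) = - 30 \frac{-4 - -6}{2 \cdot 4} \left(-32\right) = - 30 \cdot \frac{1}{2} \cdot \frac{1}{4} \left(-4 + 6\right) \left(-32\right) = - 30 \cdot \frac{1}{2} \cdot \frac{1}{4} \cdot 2 \left(-32\right) = \left(-30\right) \frac{1}{4} \left(-32\right) = \left(- \frac{15}{2}\right) \left(-32\right) = 240$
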